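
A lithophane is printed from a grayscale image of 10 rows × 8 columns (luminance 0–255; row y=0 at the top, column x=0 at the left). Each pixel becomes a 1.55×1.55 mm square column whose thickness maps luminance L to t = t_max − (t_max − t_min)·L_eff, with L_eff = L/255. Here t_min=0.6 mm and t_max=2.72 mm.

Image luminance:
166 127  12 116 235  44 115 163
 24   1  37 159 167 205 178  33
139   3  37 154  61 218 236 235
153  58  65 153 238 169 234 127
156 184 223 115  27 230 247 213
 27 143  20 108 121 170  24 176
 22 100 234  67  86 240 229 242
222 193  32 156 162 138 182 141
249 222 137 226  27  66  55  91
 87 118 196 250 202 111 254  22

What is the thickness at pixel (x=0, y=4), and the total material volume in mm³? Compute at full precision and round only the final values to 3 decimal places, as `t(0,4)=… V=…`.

t(0,4)=1.423 V=302.973

span = t_max - t_min = 2.72 - 0.6 = 2.120
L(0,4) = 156, L_eff = 156/255 = 0.611765
t(0,4) = 2.72 - 2.120·0.611765 = 1.423
Σt over all 10·8 pixels = 160787/1275 ≈ 126.1074510
V = pitch²·Σt = 1.55²·160787/1275 = 302.973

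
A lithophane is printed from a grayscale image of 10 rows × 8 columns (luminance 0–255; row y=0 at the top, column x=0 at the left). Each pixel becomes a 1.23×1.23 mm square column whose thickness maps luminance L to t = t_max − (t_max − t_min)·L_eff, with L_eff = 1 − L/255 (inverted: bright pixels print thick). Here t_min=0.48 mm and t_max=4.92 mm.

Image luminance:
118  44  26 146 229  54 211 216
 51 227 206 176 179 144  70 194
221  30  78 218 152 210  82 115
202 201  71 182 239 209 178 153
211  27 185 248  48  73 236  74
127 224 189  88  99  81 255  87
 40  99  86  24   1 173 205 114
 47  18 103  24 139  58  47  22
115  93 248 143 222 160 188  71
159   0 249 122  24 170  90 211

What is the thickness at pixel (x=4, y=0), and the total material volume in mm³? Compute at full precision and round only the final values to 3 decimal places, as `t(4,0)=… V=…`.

t(4,0)=4.467 V=335.980

span = t_max - t_min = 4.92 - 0.48 = 4.440
L(4,0) = 229, L_eff = 1 - 229/255 = 0.101961 (inverted)
t(4,0) = 4.92 - 4.440·0.101961 = 4.467
Σt over all 10·8 pixels = 471913/2125 ≈ 222.0767059
V = pitch²·Σt = 1.23²·471913/2125 = 335.980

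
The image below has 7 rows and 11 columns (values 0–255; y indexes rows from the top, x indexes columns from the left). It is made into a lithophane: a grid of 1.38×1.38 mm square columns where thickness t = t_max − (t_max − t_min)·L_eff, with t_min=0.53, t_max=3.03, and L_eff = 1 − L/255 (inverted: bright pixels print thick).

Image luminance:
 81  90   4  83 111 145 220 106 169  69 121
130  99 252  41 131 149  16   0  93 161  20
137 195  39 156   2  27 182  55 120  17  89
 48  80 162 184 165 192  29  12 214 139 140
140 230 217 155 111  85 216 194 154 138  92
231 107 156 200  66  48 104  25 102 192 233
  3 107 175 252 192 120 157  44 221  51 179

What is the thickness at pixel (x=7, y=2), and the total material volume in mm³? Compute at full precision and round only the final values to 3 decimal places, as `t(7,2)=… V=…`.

t(7,2)=1.069 V=252.699

span = t_max - t_min = 3.03 - 0.53 = 2.500
L(7,2) = 55, L_eff = 1 - 55/255 = 0.784314 (inverted)
t(7,2) = 3.03 - 2.500·0.784314 = 1.069
Σt over all 7·11 pixels = 225577/1700 ≈ 132.6923529
V = pitch²·Σt = 1.38²·225577/1700 = 252.699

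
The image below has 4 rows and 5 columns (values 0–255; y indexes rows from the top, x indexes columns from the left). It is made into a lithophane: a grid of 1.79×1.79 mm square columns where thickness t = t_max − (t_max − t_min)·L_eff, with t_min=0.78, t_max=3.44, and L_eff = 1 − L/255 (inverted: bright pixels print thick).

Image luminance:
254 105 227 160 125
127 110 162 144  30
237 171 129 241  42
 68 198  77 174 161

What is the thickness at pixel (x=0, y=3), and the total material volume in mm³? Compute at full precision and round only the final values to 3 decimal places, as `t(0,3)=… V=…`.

span = t_max - t_min = 3.44 - 0.78 = 2.660
L(0,3) = 68, L_eff = 1 - 68/255 = 0.733333 (inverted)
t(0,3) = 3.44 - 2.660·0.733333 = 1.489
Σt over all 4·5 pixels = 295093/6375 ≈ 46.2890980
V = pitch²·Σt = 1.79²·295093/6375 = 148.315

t(0,3)=1.489 V=148.315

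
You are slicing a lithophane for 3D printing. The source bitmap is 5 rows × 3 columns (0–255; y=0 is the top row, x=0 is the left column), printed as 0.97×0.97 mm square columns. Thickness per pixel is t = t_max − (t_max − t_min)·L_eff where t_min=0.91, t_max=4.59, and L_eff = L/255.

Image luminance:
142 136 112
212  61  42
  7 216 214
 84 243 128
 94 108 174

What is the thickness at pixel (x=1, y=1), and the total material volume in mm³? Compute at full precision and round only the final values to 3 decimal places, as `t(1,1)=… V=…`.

span = t_max - t_min = 4.59 - 0.91 = 3.680
L(1,1) = 61, L_eff = 61/255 = 0.239216
t(1,1) = 4.59 - 3.680·0.239216 = 3.710
Σt over all 5·3 pixels = 1029611/25500 ≈ 40.3769020
V = pitch²·Σt = 0.97²·1029611/25500 = 37.991

t(1,1)=3.710 V=37.991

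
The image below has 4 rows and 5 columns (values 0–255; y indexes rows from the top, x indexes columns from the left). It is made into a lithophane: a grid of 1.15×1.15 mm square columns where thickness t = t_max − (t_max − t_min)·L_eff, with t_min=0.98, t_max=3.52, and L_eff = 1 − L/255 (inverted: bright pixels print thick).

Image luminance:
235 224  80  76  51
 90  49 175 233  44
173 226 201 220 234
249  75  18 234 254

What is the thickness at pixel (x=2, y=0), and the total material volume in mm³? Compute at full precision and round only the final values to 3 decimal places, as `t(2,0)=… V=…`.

span = t_max - t_min = 3.52 - 0.98 = 2.540
L(2,0) = 80, L_eff = 1 - 80/255 = 0.686275 (inverted)
t(2,0) = 3.52 - 2.540·0.686275 = 1.777
Σt over all 4·5 pixels = 216269/4250 ≈ 50.8868235
V = pitch²·Σt = 1.15²·216269/4250 = 67.298

t(2,0)=1.777 V=67.298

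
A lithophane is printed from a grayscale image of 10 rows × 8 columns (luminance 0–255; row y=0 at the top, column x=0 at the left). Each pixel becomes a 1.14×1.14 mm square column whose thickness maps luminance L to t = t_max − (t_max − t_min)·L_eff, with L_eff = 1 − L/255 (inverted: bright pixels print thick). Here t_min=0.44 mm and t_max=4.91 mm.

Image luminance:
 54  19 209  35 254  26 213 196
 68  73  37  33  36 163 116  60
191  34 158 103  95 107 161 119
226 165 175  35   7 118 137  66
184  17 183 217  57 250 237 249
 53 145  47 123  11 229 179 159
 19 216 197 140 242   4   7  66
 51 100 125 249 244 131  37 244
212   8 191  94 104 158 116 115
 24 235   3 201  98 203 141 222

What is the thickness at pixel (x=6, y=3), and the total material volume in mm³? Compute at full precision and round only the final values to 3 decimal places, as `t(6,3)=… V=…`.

span = t_max - t_min = 4.91 - 0.44 = 4.470
L(6,3) = 137, L_eff = 1 - 137/255 = 0.462745 (inverted)
t(6,3) = 4.91 - 4.470·0.462745 = 2.842
Σt over all 10·8 pixels = 896537/4250 ≈ 210.9498824
V = pitch²·Σt = 1.14²·896537/4250 = 274.150

t(6,3)=2.842 V=274.150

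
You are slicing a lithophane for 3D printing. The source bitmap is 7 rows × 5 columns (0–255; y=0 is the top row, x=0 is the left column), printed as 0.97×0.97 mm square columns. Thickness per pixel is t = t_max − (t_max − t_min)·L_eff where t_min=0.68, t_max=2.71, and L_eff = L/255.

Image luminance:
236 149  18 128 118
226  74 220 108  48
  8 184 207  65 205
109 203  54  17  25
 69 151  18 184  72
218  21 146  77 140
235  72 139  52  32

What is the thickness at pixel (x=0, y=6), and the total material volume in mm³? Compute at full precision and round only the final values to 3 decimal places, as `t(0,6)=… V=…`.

span = t_max - t_min = 2.71 - 0.68 = 2.030
L(0,6) = 235, L_eff = 235/255 = 0.921569
t(0,6) = 2.71 - 2.030·0.921569 = 0.839
Σt over all 7·5 pixels = 1600991/25500 ≈ 62.7839608
V = pitch²·Σt = 0.97²·1600991/25500 = 59.073

t(0,6)=0.839 V=59.073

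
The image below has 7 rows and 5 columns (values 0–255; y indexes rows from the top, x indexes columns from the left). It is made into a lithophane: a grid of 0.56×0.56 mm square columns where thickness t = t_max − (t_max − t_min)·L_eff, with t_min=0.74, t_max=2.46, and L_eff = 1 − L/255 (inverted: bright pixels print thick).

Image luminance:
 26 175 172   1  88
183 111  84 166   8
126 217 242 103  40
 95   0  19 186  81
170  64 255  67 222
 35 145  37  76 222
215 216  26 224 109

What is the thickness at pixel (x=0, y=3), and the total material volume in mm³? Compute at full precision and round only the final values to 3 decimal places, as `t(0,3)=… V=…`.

t(0,3)=1.381 V=17.019

span = t_max - t_min = 2.46 - 0.74 = 1.720
L(0,3) = 95, L_eff = 1 - 95/255 = 0.627451 (inverted)
t(0,3) = 2.46 - 1.720·0.627451 = 1.381
Σt over all 7·5 pixels = 230647/4250 ≈ 54.2698824
V = pitch²·Σt = 0.56²·230647/4250 = 17.019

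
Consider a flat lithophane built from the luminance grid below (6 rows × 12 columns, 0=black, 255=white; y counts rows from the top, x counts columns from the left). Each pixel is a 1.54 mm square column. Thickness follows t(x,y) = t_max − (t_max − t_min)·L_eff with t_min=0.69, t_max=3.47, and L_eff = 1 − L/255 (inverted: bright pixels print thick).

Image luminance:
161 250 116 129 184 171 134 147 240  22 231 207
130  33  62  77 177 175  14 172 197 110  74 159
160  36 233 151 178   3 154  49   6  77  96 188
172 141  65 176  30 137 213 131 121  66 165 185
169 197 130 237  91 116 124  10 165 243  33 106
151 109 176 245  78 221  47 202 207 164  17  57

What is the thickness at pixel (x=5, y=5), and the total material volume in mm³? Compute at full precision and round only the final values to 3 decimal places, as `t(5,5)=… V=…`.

span = t_max - t_min = 3.47 - 0.69 = 2.780
L(5,5) = 221, L_eff = 1 - 221/255 = 0.133333 (inverted)
t(5,5) = 3.47 - 2.780·0.133333 = 3.099
Σt over all 6·12 pixels = 65594/425 ≈ 154.3388235
V = pitch²·Σt = 1.54²·65594/425 = 366.030

t(5,5)=3.099 V=366.030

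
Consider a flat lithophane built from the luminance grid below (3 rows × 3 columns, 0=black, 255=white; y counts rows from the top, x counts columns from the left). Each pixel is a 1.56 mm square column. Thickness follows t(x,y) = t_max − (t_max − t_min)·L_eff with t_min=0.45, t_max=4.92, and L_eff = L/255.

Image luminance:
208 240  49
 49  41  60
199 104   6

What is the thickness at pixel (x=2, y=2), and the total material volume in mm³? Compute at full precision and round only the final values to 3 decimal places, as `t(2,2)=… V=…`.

t(2,2)=4.815 V=66.977

span = t_max - t_min = 4.92 - 0.45 = 4.470
L(2,2) = 6, L_eff = 6/255 = 0.023529
t(2,2) = 4.92 - 4.470·0.023529 = 4.815
Σt over all 3·3 pixels = 58484/2125 ≈ 27.5218824
V = pitch²·Σt = 1.56²·58484/2125 = 66.977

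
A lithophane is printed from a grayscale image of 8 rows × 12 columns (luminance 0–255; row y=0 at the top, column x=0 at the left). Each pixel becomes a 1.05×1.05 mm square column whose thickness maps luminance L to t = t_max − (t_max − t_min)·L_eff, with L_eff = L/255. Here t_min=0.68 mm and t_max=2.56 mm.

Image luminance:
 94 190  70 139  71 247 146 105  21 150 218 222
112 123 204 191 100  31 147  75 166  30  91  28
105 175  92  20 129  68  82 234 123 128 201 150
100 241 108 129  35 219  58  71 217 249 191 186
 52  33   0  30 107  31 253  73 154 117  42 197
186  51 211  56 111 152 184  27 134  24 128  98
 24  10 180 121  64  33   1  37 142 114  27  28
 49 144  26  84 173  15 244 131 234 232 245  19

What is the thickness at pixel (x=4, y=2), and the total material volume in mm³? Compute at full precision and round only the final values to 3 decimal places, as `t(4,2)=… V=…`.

span = t_max - t_min = 2.56 - 0.68 = 1.880
L(4,2) = 129, L_eff = 129/255 = 0.505882
t(4,2) = 2.56 - 1.880·0.505882 = 1.609
Σt over all 8·12 pixels = 41782/255 ≈ 163.8509804
V = pitch²·Σt = 1.05²·41782/255 = 180.646

t(4,2)=1.609 V=180.646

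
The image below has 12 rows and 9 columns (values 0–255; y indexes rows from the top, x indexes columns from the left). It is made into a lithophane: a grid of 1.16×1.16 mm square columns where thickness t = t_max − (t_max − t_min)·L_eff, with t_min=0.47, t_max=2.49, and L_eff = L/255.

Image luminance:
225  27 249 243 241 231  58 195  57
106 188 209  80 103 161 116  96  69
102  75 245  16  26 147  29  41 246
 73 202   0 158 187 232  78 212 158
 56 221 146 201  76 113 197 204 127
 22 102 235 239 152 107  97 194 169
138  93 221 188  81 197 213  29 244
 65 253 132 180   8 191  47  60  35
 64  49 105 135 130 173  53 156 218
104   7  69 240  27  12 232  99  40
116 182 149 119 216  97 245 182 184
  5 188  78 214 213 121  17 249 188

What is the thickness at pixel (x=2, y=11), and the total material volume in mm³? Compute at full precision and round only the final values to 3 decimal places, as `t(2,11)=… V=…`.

t(2,11)=1.872 V=206.340

span = t_max - t_min = 2.49 - 0.47 = 2.020
L(2,11) = 78, L_eff = 78/255 = 0.305882
t(2,11) = 2.49 - 2.020·0.305882 = 1.872
Σt over all 12·9 pixels = 195514/1275 ≈ 153.3443137
V = pitch²·Σt = 1.16²·195514/1275 = 206.340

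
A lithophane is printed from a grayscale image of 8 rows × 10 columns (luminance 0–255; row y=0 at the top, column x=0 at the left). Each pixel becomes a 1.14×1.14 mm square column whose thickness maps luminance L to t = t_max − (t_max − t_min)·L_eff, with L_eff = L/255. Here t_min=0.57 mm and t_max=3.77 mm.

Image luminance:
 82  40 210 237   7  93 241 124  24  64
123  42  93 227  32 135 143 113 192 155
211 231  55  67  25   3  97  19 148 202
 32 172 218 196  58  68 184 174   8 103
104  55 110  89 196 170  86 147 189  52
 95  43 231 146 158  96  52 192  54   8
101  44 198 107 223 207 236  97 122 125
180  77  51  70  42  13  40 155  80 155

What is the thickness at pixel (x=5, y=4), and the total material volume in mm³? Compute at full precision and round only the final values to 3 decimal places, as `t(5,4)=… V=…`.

span = t_max - t_min = 3.77 - 0.57 = 3.200
L(5,4) = 170, L_eff = 170/255 = 0.666667
t(5,4) = 3.77 - 3.200·0.666667 = 1.637
Σt over all 8·10 pixels = 236636/1275 ≈ 185.5968627
V = pitch²·Σt = 1.14²·236636/1275 = 241.202

t(5,4)=1.637 V=241.202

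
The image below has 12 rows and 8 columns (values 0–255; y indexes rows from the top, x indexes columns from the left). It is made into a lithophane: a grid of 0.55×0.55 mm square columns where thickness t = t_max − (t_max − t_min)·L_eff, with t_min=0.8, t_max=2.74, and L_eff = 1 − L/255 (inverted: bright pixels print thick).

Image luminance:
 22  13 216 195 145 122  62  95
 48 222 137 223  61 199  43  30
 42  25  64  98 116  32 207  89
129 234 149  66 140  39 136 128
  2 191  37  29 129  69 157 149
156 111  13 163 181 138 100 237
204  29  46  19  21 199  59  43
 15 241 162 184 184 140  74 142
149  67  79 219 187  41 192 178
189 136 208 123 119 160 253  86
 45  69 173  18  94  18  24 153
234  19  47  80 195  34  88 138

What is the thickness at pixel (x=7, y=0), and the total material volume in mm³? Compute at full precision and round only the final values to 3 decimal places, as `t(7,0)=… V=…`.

span = t_max - t_min = 2.74 - 0.8 = 1.940
L(7,0) = 95, L_eff = 1 - 95/255 = 0.627451 (inverted)
t(7,0) = 2.74 - 1.940·0.627451 = 1.523
Σt over all 12·8 pixels = 1021451/6375 ≈ 160.2276078
V = pitch²·Σt = 0.55²·1021451/6375 = 48.469

t(7,0)=1.523 V=48.469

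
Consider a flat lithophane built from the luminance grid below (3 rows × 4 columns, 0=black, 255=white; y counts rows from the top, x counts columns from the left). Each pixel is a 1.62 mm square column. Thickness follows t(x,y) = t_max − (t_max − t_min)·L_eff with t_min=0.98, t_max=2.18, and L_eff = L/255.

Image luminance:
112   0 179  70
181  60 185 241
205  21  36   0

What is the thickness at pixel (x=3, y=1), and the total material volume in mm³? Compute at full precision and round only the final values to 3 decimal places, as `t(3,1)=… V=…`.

span = t_max - t_min = 2.18 - 0.98 = 1.200
L(3,1) = 241, L_eff = 241/255 = 0.945098
t(3,1) = 2.18 - 1.200·0.945098 = 1.046
Σt over all 3·4 pixels = 8538/425 ≈ 20.0894118
V = pitch²·Σt = 1.62²·8538/425 = 52.723

t(3,1)=1.046 V=52.723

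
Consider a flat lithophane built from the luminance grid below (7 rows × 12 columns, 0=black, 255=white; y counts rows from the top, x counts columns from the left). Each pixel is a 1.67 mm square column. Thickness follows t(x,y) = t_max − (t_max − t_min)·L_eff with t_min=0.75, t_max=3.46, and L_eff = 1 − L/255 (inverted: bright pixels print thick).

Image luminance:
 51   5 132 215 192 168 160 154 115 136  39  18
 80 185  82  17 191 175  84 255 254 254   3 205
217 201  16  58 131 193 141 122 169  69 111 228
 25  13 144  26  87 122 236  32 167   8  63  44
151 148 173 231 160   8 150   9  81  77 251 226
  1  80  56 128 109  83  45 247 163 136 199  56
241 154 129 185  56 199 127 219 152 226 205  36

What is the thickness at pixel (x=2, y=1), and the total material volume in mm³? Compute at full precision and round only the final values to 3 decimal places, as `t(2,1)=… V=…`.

t(2,1)=1.621 V=492.541

span = t_max - t_min = 3.46 - 0.75 = 2.710
L(2,1) = 82, L_eff = 1 - 82/255 = 0.678431 (inverted)
t(2,1) = 3.46 - 2.710·0.678431 = 1.621
Σt over all 7·12 pixels = 450349/2550 ≈ 176.6074510
V = pitch²·Σt = 1.67²·450349/2550 = 492.541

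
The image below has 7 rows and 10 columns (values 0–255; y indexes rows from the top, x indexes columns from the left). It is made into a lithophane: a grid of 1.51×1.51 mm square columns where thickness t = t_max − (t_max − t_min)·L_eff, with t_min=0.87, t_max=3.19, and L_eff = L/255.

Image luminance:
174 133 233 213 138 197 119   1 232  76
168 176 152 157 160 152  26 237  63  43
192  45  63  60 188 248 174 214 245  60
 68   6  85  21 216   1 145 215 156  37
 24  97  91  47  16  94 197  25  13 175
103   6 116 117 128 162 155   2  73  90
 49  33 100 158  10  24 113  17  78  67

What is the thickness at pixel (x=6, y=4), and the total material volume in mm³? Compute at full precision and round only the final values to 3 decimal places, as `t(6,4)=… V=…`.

span = t_max - t_min = 3.19 - 0.87 = 2.320
L(6,4) = 197, L_eff = 197/255 = 0.772549
t(6,4) = 3.19 - 2.320·0.772549 = 1.398
Σt over all 7·10 pixels = 1957471/12750 ≈ 153.5271373
V = pitch²·Σt = 1.51²·1957471/12750 = 350.057

t(6,4)=1.398 V=350.057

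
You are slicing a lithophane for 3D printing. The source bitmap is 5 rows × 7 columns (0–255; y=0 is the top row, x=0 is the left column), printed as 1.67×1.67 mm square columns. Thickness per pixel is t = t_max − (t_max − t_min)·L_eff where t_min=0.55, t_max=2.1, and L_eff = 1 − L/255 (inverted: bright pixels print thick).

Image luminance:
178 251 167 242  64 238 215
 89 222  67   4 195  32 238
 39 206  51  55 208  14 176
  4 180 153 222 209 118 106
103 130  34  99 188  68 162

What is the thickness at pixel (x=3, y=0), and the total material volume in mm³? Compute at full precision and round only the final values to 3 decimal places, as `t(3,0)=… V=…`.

span = t_max - t_min = 2.1 - 0.55 = 1.550
L(3,0) = 242, L_eff = 1 - 242/255 = 0.050980 (inverted)
t(3,0) = 2.1 - 1.550·0.050980 = 2.021
Σt over all 5·7 pixels = 61178/1275 ≈ 47.9827451
V = pitch²·Σt = 1.67²·61178/1275 = 133.819

t(3,0)=2.021 V=133.819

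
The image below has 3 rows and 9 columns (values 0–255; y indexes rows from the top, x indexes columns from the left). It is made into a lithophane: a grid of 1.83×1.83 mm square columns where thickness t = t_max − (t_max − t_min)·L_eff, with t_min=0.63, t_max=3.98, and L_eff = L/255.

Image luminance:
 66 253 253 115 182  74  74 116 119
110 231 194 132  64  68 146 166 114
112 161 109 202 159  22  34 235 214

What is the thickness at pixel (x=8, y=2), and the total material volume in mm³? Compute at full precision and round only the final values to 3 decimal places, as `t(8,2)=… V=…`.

t(8,2)=1.169 V=195.990

span = t_max - t_min = 3.98 - 0.63 = 3.350
L(8,2) = 214, L_eff = 214/255 = 0.839216
t(8,2) = 3.98 - 3.350·0.839216 = 1.169
Σt over all 3·9 pixels = 298471/5100 ≈ 58.5237255
V = pitch²·Σt = 1.83²·298471/5100 = 195.990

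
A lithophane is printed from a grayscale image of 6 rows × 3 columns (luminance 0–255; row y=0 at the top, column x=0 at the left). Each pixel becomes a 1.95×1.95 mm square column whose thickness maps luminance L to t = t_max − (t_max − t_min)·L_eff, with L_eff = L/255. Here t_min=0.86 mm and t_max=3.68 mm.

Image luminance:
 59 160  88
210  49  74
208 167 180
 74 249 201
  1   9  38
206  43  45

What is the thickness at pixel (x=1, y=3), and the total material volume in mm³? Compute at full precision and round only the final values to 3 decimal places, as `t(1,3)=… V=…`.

span = t_max - t_min = 3.68 - 0.86 = 2.820
L(1,3) = 249, L_eff = 249/255 = 0.976471
t(1,3) = 3.68 - 2.820·0.976471 = 0.926
Σt over all 6·3 pixels = 184653/4250 ≈ 43.4477647
V = pitch²·Σt = 1.95²·184653/4250 = 165.210

t(1,3)=0.926 V=165.210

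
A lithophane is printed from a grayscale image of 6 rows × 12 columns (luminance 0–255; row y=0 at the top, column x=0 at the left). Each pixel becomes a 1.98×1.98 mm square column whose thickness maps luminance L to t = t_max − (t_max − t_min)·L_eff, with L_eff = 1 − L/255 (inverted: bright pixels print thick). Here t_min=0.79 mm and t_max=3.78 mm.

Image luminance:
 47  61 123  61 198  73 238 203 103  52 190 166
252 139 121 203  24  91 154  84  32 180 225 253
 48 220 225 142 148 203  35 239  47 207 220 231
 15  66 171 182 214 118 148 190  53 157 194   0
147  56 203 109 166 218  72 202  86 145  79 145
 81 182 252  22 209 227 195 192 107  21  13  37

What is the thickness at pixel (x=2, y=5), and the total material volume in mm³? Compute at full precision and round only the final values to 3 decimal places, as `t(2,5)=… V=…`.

t(2,5)=3.745 V=678.633

span = t_max - t_min = 3.78 - 0.79 = 2.990
L(2,5) = 252, L_eff = 1 - 252/255 = 0.011765 (inverted)
t(2,5) = 3.78 - 2.990·0.011765 = 3.745
Σt over all 6·12 pixels = 367844/2125 ≈ 173.1030588
V = pitch²·Σt = 1.98²·367844/2125 = 678.633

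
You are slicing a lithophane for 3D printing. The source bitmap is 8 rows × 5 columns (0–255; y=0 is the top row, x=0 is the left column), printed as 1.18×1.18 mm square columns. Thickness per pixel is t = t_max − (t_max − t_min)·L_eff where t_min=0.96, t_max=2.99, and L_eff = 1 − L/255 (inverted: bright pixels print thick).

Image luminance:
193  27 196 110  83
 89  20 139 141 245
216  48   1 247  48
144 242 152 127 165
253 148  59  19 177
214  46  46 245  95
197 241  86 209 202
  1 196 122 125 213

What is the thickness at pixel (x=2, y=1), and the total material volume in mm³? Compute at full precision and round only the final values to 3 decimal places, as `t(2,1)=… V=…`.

t(2,1)=2.067 V=114.733

span = t_max - t_min = 2.99 - 0.96 = 2.030
L(2,1) = 139, L_eff = 1 - 139/255 = 0.454902 (inverted)
t(2,1) = 2.99 - 2.030·0.454902 = 2.067
Σt over all 8·5 pixels = 2101181/25500 ≈ 82.3992549
V = pitch²·Σt = 1.18²·2101181/25500 = 114.733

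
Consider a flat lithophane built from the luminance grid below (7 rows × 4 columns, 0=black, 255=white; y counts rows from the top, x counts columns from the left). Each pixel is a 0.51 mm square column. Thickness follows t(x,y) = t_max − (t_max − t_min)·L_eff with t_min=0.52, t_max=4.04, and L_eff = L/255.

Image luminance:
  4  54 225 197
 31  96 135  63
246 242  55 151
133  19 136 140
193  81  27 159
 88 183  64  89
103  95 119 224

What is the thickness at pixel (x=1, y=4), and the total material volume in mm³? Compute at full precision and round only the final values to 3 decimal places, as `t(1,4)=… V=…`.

span = t_max - t_min = 4.04 - 0.52 = 3.520
L(1,4) = 81, L_eff = 81/255 = 0.317647
t(1,4) = 4.04 - 3.520·0.317647 = 2.922
Σt over all 7·4 pixels = 426164/6375 ≈ 66.8492549
V = pitch²·Σt = 0.51²·426164/6375 = 17.387

t(1,4)=2.922 V=17.387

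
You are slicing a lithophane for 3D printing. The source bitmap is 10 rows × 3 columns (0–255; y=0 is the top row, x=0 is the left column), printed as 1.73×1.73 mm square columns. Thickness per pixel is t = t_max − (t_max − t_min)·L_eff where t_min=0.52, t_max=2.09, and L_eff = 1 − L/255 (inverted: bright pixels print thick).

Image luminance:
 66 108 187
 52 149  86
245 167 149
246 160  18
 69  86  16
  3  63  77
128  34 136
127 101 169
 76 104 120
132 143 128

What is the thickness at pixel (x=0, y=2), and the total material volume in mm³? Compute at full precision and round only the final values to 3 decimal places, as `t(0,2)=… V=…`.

t(0,2)=2.028 V=108.327

span = t_max - t_min = 2.09 - 0.52 = 1.570
L(0,2) = 245, L_eff = 1 - 245/255 = 0.039216 (inverted)
t(0,2) = 2.09 - 1.570·0.039216 = 2.028
Σt over all 10·3 pixels = 61531/1700 ≈ 36.1947059
V = pitch²·Σt = 1.73²·61531/1700 = 108.327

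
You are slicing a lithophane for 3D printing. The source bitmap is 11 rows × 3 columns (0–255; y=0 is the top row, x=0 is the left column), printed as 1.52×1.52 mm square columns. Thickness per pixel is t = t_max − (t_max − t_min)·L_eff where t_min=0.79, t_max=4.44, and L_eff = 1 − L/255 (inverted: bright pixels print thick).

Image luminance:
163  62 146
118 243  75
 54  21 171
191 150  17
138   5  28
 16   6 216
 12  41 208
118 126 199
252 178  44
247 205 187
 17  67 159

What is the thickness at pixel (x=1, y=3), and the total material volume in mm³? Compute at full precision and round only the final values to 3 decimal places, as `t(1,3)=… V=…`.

span = t_max - t_min = 4.44 - 0.79 = 3.650
L(1,3) = 150, L_eff = 1 - 150/255 = 0.411765 (inverted)
t(1,3) = 4.44 - 3.650·0.411765 = 2.937
Σt over all 11·3 pixels = 416197/5100 ≈ 81.6072549
V = pitch²·Σt = 1.52²·416197/5100 = 188.545

t(1,3)=2.937 V=188.545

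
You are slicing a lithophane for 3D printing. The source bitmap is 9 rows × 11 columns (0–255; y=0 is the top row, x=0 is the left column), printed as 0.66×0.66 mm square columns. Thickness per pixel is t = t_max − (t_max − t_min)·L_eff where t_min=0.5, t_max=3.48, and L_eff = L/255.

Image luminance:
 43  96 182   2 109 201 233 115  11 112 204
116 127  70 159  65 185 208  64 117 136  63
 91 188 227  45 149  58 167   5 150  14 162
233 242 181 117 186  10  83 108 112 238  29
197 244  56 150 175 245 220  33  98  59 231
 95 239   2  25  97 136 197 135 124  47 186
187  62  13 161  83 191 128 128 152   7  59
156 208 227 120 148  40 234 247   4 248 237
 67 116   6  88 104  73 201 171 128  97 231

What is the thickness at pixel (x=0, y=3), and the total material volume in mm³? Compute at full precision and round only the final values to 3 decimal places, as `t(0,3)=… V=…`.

span = t_max - t_min = 3.48 - 0.5 = 2.980
L(0,3) = 233, L_eff = 233/255 = 0.913725
t(0,3) = 3.48 - 2.980·0.913725 = 0.757
Σt over all 9·11 pixels = 416076/2125 ≈ 195.8004706
V = pitch²·Σt = 0.66²·416076/2125 = 85.291

t(0,3)=0.757 V=85.291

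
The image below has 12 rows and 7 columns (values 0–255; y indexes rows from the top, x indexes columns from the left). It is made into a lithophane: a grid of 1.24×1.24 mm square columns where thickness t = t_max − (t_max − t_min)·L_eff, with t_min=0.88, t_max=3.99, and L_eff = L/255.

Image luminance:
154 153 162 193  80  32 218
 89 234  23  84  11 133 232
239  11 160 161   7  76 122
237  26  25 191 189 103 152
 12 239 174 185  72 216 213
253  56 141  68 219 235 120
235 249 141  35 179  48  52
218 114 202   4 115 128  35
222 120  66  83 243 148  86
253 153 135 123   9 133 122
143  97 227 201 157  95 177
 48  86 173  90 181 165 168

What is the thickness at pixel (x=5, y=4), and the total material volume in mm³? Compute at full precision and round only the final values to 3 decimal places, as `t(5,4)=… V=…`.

span = t_max - t_min = 3.99 - 0.88 = 3.110
L(5,4) = 216, L_eff = 216/255 = 0.847059
t(5,4) = 3.99 - 3.110·0.847059 = 1.356
Σt over all 12·7 pixels = 5013931/25500 ≈ 196.6247451
V = pitch²·Σt = 1.24²·5013931/25500 = 302.330

t(5,4)=1.356 V=302.330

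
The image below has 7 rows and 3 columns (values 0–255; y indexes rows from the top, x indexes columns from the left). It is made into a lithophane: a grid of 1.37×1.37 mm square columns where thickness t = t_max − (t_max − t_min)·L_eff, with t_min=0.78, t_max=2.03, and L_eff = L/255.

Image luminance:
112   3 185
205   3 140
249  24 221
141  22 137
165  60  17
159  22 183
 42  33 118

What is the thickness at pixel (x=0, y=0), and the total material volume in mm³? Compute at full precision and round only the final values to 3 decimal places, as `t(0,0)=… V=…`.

t(0,0)=1.481 V=59.394

span = t_max - t_min = 2.03 - 0.78 = 1.250
L(0,0) = 112, L_eff = 112/255 = 0.439216
t(0,0) = 2.03 - 1.250·0.439216 = 1.481
Σt over all 7·3 pixels = 13449/425 ≈ 31.6447059
V = pitch²·Σt = 1.37²·13449/425 = 59.394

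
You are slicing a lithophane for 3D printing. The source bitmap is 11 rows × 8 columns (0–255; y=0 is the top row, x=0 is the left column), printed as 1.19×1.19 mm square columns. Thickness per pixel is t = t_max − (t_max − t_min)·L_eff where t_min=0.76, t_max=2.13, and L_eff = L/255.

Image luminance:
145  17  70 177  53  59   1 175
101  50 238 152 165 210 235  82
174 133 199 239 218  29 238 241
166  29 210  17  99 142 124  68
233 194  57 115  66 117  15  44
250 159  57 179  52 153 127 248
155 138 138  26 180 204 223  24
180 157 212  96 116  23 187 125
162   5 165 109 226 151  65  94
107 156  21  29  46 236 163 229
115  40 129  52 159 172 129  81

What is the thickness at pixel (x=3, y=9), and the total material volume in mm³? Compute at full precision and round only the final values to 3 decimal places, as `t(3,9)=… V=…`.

t(3,9)=1.974 V=179.105

span = t_max - t_min = 2.13 - 0.76 = 1.370
L(3,9) = 29, L_eff = 29/255 = 0.113725
t(3,9) = 2.13 - 1.370·0.113725 = 1.974
Σt over all 11·8 pixels = 3225181/25500 ≈ 126.4776863
V = pitch²·Σt = 1.19²·3225181/25500 = 179.105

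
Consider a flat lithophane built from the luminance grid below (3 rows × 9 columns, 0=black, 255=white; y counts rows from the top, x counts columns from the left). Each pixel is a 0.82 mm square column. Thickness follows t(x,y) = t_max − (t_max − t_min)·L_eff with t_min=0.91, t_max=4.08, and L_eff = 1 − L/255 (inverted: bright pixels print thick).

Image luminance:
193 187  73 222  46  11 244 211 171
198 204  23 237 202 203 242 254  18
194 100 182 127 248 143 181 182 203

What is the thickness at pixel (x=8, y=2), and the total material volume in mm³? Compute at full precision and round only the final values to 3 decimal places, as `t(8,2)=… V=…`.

span = t_max - t_min = 4.08 - 0.91 = 3.170
L(8,2) = 203, L_eff = 1 - 203/255 = 0.203922 (inverted)
t(8,2) = 4.08 - 3.170·0.203922 = 3.434
Σt over all 3·9 pixels = 1026359/12750 ≈ 80.4987451
V = pitch²·Σt = 0.82²·1026359/12750 = 54.127

t(8,2)=3.434 V=54.127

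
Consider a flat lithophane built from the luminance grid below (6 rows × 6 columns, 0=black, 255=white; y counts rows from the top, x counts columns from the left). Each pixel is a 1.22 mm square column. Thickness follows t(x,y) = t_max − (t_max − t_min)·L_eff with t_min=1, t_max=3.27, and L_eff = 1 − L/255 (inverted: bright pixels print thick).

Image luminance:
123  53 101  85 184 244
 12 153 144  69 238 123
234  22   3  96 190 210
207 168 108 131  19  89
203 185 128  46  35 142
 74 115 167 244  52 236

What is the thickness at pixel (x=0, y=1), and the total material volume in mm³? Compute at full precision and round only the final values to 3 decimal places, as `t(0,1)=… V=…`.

span = t_max - t_min = 3.27 - 1 = 2.270
L(0,1) = 12, L_eff = 1 - 12/255 = 0.952941 (inverted)
t(0,1) = 3.27 - 2.270·0.952941 = 1.107
Σt over all 6·6 pixels = 1969691/25500 ≈ 77.2427843
V = pitch²·Σt = 1.22²·1969691/25500 = 114.968

t(0,1)=1.107 V=114.968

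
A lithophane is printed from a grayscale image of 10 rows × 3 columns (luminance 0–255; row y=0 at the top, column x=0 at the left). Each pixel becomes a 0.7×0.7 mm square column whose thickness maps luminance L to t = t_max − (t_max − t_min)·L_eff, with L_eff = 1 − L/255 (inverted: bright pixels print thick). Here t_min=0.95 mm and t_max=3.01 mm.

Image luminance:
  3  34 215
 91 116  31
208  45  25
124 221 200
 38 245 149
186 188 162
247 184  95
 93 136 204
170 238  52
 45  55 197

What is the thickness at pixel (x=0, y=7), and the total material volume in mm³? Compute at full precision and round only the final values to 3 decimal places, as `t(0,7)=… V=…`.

t(0,7)=1.701 V=29.787

span = t_max - t_min = 3.01 - 0.95 = 2.060
L(0,7) = 93, L_eff = 1 - 93/255 = 0.635294 (inverted)
t(0,7) = 3.01 - 2.060·0.635294 = 1.701
Σt over all 10·3 pixels = 387533/6375 ≈ 60.7894902
V = pitch²·Σt = 0.7²·387533/6375 = 29.787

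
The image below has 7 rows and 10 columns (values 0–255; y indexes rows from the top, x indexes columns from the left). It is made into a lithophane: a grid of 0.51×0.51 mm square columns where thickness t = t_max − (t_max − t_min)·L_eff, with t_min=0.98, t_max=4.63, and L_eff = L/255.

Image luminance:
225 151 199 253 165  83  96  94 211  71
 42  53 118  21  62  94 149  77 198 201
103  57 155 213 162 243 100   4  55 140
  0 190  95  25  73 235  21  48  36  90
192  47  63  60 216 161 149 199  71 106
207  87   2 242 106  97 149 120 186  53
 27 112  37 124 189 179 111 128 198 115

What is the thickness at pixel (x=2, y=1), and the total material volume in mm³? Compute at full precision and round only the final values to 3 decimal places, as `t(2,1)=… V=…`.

span = t_max - t_min = 4.63 - 0.98 = 3.650
L(2,1) = 118, L_eff = 118/255 = 0.462745
t(2,1) = 4.63 - 3.650·0.462745 = 2.941
Σt over all 7·10 pixels = 1044017/5100 ≈ 204.7092157
V = pitch²·Σt = 0.51²·1044017/5100 = 53.245

t(2,1)=2.941 V=53.245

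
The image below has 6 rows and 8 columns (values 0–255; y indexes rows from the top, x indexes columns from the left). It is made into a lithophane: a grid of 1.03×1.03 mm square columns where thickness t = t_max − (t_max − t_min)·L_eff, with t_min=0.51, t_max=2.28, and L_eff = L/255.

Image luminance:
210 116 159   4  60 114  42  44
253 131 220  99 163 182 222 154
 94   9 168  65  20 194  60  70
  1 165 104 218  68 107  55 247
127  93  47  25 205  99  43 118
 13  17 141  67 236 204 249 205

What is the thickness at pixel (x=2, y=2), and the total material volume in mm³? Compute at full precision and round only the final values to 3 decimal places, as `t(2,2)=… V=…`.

t(2,2)=1.114 V=74.079

span = t_max - t_min = 2.28 - 0.51 = 1.770
L(2,2) = 168, L_eff = 168/255 = 0.658824
t(2,2) = 2.28 - 1.770·0.658824 = 1.114
Σt over all 6·8 pixels = 593527/8500 ≈ 69.8267059
V = pitch²·Σt = 1.03²·593527/8500 = 74.079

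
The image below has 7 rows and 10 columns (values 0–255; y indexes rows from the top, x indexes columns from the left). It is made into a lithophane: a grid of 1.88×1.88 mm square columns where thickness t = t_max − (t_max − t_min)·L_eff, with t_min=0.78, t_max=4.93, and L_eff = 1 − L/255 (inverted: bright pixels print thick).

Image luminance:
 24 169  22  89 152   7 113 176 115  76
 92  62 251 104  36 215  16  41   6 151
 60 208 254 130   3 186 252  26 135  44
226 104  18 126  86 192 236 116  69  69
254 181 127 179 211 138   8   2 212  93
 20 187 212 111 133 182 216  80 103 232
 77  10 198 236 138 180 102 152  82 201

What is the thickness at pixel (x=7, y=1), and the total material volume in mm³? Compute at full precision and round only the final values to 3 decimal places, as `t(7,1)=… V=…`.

span = t_max - t_min = 4.93 - 0.78 = 4.150
L(7,1) = 41, L_eff = 1 - 41/255 = 0.839216 (inverted)
t(7,1) = 4.93 - 4.150·0.839216 = 1.447
Σt over all 7·10 pixels = 500861/2550 ≈ 196.4160784
V = pitch²·Σt = 1.88²·500861/2550 = 694.213

t(7,1)=1.447 V=694.213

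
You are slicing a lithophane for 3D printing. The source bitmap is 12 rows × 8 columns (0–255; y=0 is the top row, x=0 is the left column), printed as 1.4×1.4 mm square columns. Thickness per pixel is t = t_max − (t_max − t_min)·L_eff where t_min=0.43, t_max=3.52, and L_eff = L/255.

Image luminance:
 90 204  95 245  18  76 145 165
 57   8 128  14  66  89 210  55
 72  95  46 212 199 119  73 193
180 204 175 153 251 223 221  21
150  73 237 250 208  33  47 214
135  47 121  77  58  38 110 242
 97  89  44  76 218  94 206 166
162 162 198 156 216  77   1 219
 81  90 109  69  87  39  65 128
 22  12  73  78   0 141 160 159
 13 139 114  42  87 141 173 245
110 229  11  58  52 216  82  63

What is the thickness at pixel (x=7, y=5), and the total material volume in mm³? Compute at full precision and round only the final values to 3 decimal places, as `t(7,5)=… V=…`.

span = t_max - t_min = 3.52 - 0.43 = 3.090
L(7,5) = 242, L_eff = 242/255 = 0.949020
t(7,5) = 3.52 - 3.090·0.949020 = 0.588
Σt over all 12·8 pixels = 1696987/8500 ≈ 199.6455294
V = pitch²·Σt = 1.4²·1696987/8500 = 391.305

t(7,5)=0.588 V=391.305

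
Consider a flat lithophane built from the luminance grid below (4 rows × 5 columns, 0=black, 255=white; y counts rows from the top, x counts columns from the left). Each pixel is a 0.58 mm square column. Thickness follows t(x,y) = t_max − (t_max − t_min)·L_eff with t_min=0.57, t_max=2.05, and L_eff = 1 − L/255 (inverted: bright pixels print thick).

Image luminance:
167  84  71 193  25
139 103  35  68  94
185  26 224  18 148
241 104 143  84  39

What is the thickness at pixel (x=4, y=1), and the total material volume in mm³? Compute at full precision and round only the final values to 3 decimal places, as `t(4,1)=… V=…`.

t(4,1)=1.116 V=8.113

span = t_max - t_min = 2.05 - 0.57 = 1.480
L(4,1) = 94, L_eff = 1 - 94/255 = 0.631373 (inverted)
t(4,1) = 2.05 - 1.480·0.631373 = 1.116
Σt over all 4·5 pixels = 153742/6375 ≈ 24.1163922
V = pitch²·Σt = 0.58²·153742/6375 = 8.113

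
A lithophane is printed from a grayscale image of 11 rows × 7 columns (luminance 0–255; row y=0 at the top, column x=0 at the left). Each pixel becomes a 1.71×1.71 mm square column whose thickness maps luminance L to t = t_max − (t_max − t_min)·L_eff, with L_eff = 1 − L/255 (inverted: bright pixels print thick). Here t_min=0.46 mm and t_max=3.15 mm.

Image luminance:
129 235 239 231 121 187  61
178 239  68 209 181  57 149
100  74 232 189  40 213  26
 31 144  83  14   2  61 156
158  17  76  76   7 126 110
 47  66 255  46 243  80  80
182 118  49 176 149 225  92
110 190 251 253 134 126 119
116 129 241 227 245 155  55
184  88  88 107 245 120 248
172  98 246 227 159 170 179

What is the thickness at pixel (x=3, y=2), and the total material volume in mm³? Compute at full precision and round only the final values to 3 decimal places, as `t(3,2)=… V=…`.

span = t_max - t_min = 3.15 - 0.46 = 2.690
L(3,2) = 189, L_eff = 1 - 189/255 = 0.258824 (inverted)
t(3,2) = 3.15 - 2.690·0.258824 = 2.454
Σt over all 11·7 pixels = 3783931/25500 ≈ 148.3894510
V = pitch²·Σt = 1.71²·3783931/25500 = 433.906

t(3,2)=2.454 V=433.906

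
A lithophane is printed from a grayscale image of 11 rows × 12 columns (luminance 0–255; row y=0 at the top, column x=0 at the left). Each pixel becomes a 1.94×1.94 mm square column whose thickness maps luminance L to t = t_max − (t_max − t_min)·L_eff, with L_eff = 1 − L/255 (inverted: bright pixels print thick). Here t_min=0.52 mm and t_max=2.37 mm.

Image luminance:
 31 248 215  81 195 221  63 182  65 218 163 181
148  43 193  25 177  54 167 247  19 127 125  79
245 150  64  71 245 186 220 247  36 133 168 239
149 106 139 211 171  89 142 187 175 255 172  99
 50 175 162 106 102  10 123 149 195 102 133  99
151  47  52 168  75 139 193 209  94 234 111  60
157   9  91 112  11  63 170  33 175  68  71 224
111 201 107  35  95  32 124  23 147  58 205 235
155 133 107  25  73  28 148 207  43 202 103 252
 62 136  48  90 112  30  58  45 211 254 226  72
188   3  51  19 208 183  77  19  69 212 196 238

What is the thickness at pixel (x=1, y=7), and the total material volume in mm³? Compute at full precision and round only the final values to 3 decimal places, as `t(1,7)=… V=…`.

t(1,7)=1.978 V=721.009

span = t_max - t_min = 2.37 - 0.52 = 1.850
L(1,7) = 201, L_eff = 1 - 201/255 = 0.211765 (inverted)
t(1,7) = 2.37 - 1.850·0.211765 = 1.978
Σt over all 11·12 pixels = 977029/5100 ≈ 191.5743137
V = pitch²·Σt = 1.94²·977029/5100 = 721.009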